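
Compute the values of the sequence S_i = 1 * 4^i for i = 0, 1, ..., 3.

This is a geometric sequence.
i=0: S_0 = 1 * 4^0 = 1
i=1: S_1 = 1 * 4^1 = 4
i=2: S_2 = 1 * 4^2 = 16
i=3: S_3 = 1 * 4^3 = 64
The first 4 terms are: [1, 4, 16, 64]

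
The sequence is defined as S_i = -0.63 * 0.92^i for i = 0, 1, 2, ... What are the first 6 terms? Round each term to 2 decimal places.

This is a geometric sequence.
i=0: S_0 = -0.63 * 0.92^0 = -0.63
i=1: S_1 = -0.63 * 0.92^1 ≈ -0.58
i=2: S_2 = -0.63 * 0.92^2 ≈ -0.53
i=3: S_3 = -0.63 * 0.92^3 ≈ -0.49
i=4: S_4 = -0.63 * 0.92^4 ≈ -0.45
i=5: S_5 = -0.63 * 0.92^5 ≈ -0.42
The first 6 terms are: [-0.63, -0.58, -0.53, -0.49, -0.45, -0.42]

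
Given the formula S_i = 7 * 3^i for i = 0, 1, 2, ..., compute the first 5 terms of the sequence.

This is a geometric sequence.
i=0: S_0 = 7 * 3^0 = 7
i=1: S_1 = 7 * 3^1 = 21
i=2: S_2 = 7 * 3^2 = 63
i=3: S_3 = 7 * 3^3 = 189
i=4: S_4 = 7 * 3^4 = 567
The first 5 terms are: [7, 21, 63, 189, 567]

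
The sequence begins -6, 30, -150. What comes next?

Ratios: 30 / -6 = -5.0
This is a geometric sequence with common ratio r = -5.
Next term = -150 * -5 = 750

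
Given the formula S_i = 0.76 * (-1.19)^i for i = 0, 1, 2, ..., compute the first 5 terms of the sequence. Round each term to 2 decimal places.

This is a geometric sequence.
i=0: S_0 = 0.76 * (-1.19)^0 = 0.76
i=1: S_1 = 0.76 * (-1.19)^1 ≈ -0.9
i=2: S_2 = 0.76 * (-1.19)^2 ≈ 1.08
i=3: S_3 = 0.76 * (-1.19)^3 ≈ -1.28
i=4: S_4 = 0.76 * (-1.19)^4 ≈ 1.52
The first 5 terms are: [0.76, -0.9, 1.08, -1.28, 1.52]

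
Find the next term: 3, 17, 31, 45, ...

Differences: 17 - 3 = 14
This is an arithmetic sequence with common difference d = 14.
Next term = 45 + 14 = 59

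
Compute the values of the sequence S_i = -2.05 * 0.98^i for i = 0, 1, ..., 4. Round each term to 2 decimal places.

This is a geometric sequence.
i=0: S_0 = -2.05 * 0.98^0 = -2.05
i=1: S_1 = -2.05 * 0.98^1 ≈ -2.01
i=2: S_2 = -2.05 * 0.98^2 ≈ -1.97
i=3: S_3 = -2.05 * 0.98^3 ≈ -1.93
i=4: S_4 = -2.05 * 0.98^4 ≈ -1.89
The first 5 terms are: [-2.05, -2.01, -1.97, -1.93, -1.89]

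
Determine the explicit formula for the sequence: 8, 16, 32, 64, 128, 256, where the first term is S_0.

Check ratios: 16 / 8 = 2.0
Common ratio r = 2.
First term a = 8.
Formula: S_i = 8 * 2^i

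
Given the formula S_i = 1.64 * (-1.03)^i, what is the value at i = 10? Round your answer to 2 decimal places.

S_10 = 1.64 * (-1.03)^10 ≈ 1.64 * 1.3439 ≈ 2.2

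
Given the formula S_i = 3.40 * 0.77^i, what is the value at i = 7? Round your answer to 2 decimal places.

S_7 = 3.4 * 0.77^7 ≈ 3.4 * 0.1605 ≈ 0.55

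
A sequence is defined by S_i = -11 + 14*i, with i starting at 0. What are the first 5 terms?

This is an arithmetic sequence.
i=0: S_0 = -11 + 14*0 = -11
i=1: S_1 = -11 + 14*1 = 3
i=2: S_2 = -11 + 14*2 = 17
i=3: S_3 = -11 + 14*3 = 31
i=4: S_4 = -11 + 14*4 = 45
The first 5 terms are: [-11, 3, 17, 31, 45]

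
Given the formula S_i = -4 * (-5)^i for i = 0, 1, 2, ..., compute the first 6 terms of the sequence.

This is a geometric sequence.
i=0: S_0 = -4 * (-5)^0 = -4
i=1: S_1 = -4 * (-5)^1 = 20
i=2: S_2 = -4 * (-5)^2 = -100
i=3: S_3 = -4 * (-5)^3 = 500
i=4: S_4 = -4 * (-5)^4 = -2500
i=5: S_5 = -4 * (-5)^5 = 12500
The first 6 terms are: [-4, 20, -100, 500, -2500, 12500]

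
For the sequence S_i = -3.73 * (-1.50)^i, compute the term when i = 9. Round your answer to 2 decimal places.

S_9 = -3.73 * (-1.5)^9 ≈ -3.73 * -38.4434 ≈ 143.39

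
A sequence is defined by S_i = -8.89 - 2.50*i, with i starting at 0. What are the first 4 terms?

This is an arithmetic sequence.
i=0: S_0 = -8.89 + -2.5*0 = -8.89
i=1: S_1 = -8.89 + -2.5*1 = -11.39
i=2: S_2 = -8.89 + -2.5*2 = -13.89
i=3: S_3 = -8.89 + -2.5*3 = -16.39
The first 4 terms are: [-8.89, -11.39, -13.89, -16.39]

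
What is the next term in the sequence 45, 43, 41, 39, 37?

Differences: 43 - 45 = -2
This is an arithmetic sequence with common difference d = -2.
Next term = 37 + -2 = 35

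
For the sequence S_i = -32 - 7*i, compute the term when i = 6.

S_6 = -32 + -7*6 = -32 + -42 = -74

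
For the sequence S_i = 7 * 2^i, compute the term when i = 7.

S_7 = 7 * 2^7 = 7 * 128 = 896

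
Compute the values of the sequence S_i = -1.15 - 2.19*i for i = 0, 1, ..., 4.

This is an arithmetic sequence.
i=0: S_0 = -1.15 + -2.19*0 = -1.15
i=1: S_1 = -1.15 + -2.19*1 = -3.34
i=2: S_2 = -1.15 + -2.19*2 = -5.53
i=3: S_3 = -1.15 + -2.19*3 = -7.72
i=4: S_4 = -1.15 + -2.19*4 = -9.91
The first 5 terms are: [-1.15, -3.34, -5.53, -7.72, -9.91]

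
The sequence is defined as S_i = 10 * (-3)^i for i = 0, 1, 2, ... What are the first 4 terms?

This is a geometric sequence.
i=0: S_0 = 10 * (-3)^0 = 10
i=1: S_1 = 10 * (-3)^1 = -30
i=2: S_2 = 10 * (-3)^2 = 90
i=3: S_3 = 10 * (-3)^3 = -270
The first 4 terms are: [10, -30, 90, -270]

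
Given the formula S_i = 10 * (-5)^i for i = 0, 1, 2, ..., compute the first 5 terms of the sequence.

This is a geometric sequence.
i=0: S_0 = 10 * (-5)^0 = 10
i=1: S_1 = 10 * (-5)^1 = -50
i=2: S_2 = 10 * (-5)^2 = 250
i=3: S_3 = 10 * (-5)^3 = -1250
i=4: S_4 = 10 * (-5)^4 = 6250
The first 5 terms are: [10, -50, 250, -1250, 6250]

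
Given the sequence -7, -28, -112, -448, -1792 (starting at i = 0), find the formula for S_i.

Check ratios: -28 / -7 = 4.0
Common ratio r = 4.
First term a = -7.
Formula: S_i = -7 * 4^i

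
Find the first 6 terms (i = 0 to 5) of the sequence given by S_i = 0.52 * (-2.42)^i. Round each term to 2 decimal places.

This is a geometric sequence.
i=0: S_0 = 0.52 * (-2.42)^0 = 0.52
i=1: S_1 = 0.52 * (-2.42)^1 ≈ -1.26
i=2: S_2 = 0.52 * (-2.42)^2 ≈ 3.05
i=3: S_3 = 0.52 * (-2.42)^3 ≈ -7.37
i=4: S_4 = 0.52 * (-2.42)^4 ≈ 17.83
i=5: S_5 = 0.52 * (-2.42)^5 ≈ -43.16
The first 6 terms are: [0.52, -1.26, 3.05, -7.37, 17.83, -43.16]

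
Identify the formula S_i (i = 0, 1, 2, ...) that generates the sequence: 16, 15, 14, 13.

Check differences: 15 - 16 = -1
14 - 15 = -1
Common difference d = -1.
First term a = 16.
Formula: S_i = 16 - 1*i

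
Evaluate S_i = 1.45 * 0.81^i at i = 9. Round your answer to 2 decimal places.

S_9 = 1.45 * 0.81^9 ≈ 1.45 * 0.1501 ≈ 0.22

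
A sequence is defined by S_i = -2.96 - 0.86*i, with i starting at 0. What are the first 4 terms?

This is an arithmetic sequence.
i=0: S_0 = -2.96 + -0.86*0 = -2.96
i=1: S_1 = -2.96 + -0.86*1 = -3.82
i=2: S_2 = -2.96 + -0.86*2 = -4.68
i=3: S_3 = -2.96 + -0.86*3 = -5.54
The first 4 terms are: [-2.96, -3.82, -4.68, -5.54]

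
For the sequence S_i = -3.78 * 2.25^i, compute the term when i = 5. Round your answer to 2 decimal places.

S_5 = -3.78 * 2.25^5 ≈ -3.78 * 57.665 ≈ -217.97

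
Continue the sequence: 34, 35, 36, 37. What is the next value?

Differences: 35 - 34 = 1
This is an arithmetic sequence with common difference d = 1.
Next term = 37 + 1 = 38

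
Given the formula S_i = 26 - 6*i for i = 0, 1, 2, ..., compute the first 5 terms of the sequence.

This is an arithmetic sequence.
i=0: S_0 = 26 + -6*0 = 26
i=1: S_1 = 26 + -6*1 = 20
i=2: S_2 = 26 + -6*2 = 14
i=3: S_3 = 26 + -6*3 = 8
i=4: S_4 = 26 + -6*4 = 2
The first 5 terms are: [26, 20, 14, 8, 2]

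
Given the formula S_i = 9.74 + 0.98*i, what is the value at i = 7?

S_7 = 9.74 + 0.98*7 = 9.74 + 6.86 = 16.6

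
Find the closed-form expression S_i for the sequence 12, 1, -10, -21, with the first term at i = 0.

Check differences: 1 - 12 = -11
-10 - 1 = -11
Common difference d = -11.
First term a = 12.
Formula: S_i = 12 - 11*i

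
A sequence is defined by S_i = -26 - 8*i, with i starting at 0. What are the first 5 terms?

This is an arithmetic sequence.
i=0: S_0 = -26 + -8*0 = -26
i=1: S_1 = -26 + -8*1 = -34
i=2: S_2 = -26 + -8*2 = -42
i=3: S_3 = -26 + -8*3 = -50
i=4: S_4 = -26 + -8*4 = -58
The first 5 terms are: [-26, -34, -42, -50, -58]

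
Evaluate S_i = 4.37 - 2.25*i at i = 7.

S_7 = 4.37 + -2.25*7 = 4.37 + -15.75 = -11.38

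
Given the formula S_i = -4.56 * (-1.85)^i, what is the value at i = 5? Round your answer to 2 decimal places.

S_5 = -4.56 * (-1.85)^5 ≈ -4.56 * -21.67 ≈ 98.82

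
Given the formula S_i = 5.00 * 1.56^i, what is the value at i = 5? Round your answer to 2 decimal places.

S_5 = 5.0 * 1.56^5 ≈ 5.0 * 9.23896 ≈ 46.19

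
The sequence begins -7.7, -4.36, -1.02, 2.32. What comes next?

Differences: -4.36 - -7.7 = 3.34
This is an arithmetic sequence with common difference d = 3.34.
Next term = 2.32 + 3.34 = 5.66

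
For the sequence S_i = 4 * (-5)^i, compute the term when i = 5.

S_5 = 4 * (-5)^5 = 4 * -3125 = -12500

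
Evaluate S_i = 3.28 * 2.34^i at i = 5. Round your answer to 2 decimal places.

S_5 = 3.28 * 2.34^5 ≈ 3.28 * 70.1583 ≈ 230.12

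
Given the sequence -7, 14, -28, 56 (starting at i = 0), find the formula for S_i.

Check ratios: 14 / -7 = -2.0
Common ratio r = -2.
First term a = -7.
Formula: S_i = -7 * (-2)^i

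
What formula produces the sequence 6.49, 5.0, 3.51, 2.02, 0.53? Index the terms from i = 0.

Check differences: 5.0 - 6.49 = -1.49
3.51 - 5.0 = -1.49
Common difference d = -1.49.
First term a = 6.49.
Formula: S_i = 6.49 - 1.49*i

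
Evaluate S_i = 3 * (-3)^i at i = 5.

S_5 = 3 * (-3)^5 = 3 * -243 = -729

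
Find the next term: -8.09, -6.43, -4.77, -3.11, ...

Differences: -6.43 - -8.09 = 1.66
This is an arithmetic sequence with common difference d = 1.66.
Next term = -3.11 + 1.66 = -1.45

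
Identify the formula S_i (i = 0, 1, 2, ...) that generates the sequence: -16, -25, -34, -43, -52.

Check differences: -25 - -16 = -9
-34 - -25 = -9
Common difference d = -9.
First term a = -16.
Formula: S_i = -16 - 9*i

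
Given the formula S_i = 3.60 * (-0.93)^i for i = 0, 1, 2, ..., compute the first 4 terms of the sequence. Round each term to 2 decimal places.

This is a geometric sequence.
i=0: S_0 = 3.6 * (-0.93)^0 = 3.6
i=1: S_1 = 3.6 * (-0.93)^1 ≈ -3.35
i=2: S_2 = 3.6 * (-0.93)^2 ≈ 3.11
i=3: S_3 = 3.6 * (-0.93)^3 ≈ -2.9
The first 4 terms are: [3.6, -3.35, 3.11, -2.9]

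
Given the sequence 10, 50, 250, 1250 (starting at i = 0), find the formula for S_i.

Check ratios: 50 / 10 = 5.0
Common ratio r = 5.
First term a = 10.
Formula: S_i = 10 * 5^i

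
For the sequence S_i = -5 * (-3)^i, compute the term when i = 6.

S_6 = -5 * (-3)^6 = -5 * 729 = -3645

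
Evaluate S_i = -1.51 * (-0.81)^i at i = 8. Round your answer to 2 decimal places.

S_8 = -1.51 * (-0.81)^8 ≈ -1.51 * 0.1853 ≈ -0.28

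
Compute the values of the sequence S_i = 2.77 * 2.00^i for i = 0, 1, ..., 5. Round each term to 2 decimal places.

This is a geometric sequence.
i=0: S_0 = 2.77 * 2.0^0 = 2.77
i=1: S_1 = 2.77 * 2.0^1 = 5.54
i=2: S_2 = 2.77 * 2.0^2 = 11.08
i=3: S_3 = 2.77 * 2.0^3 = 22.16
i=4: S_4 = 2.77 * 2.0^4 = 44.32
i=5: S_5 = 2.77 * 2.0^5 = 88.64
The first 6 terms are: [2.77, 5.54, 11.08, 22.16, 44.32, 88.64]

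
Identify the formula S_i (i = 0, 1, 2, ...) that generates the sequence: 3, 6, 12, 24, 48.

Check ratios: 6 / 3 = 2.0
Common ratio r = 2.
First term a = 3.
Formula: S_i = 3 * 2^i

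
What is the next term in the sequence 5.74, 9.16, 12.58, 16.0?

Differences: 9.16 - 5.74 = 3.42
This is an arithmetic sequence with common difference d = 3.42.
Next term = 16.0 + 3.42 = 19.42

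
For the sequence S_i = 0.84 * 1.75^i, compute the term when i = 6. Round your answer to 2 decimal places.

S_6 = 0.84 * 1.75^6 ≈ 0.84 * 28.7229 ≈ 24.13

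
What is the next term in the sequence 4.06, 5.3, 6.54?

Differences: 5.3 - 4.06 = 1.24
This is an arithmetic sequence with common difference d = 1.24.
Next term = 6.54 + 1.24 = 7.78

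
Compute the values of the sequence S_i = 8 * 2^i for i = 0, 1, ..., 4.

This is a geometric sequence.
i=0: S_0 = 8 * 2^0 = 8
i=1: S_1 = 8 * 2^1 = 16
i=2: S_2 = 8 * 2^2 = 32
i=3: S_3 = 8 * 2^3 = 64
i=4: S_4 = 8 * 2^4 = 128
The first 5 terms are: [8, 16, 32, 64, 128]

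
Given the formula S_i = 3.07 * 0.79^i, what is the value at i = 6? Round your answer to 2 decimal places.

S_6 = 3.07 * 0.79^6 ≈ 3.07 * 0.2431 ≈ 0.75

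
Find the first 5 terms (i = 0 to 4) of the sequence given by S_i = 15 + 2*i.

This is an arithmetic sequence.
i=0: S_0 = 15 + 2*0 = 15
i=1: S_1 = 15 + 2*1 = 17
i=2: S_2 = 15 + 2*2 = 19
i=3: S_3 = 15 + 2*3 = 21
i=4: S_4 = 15 + 2*4 = 23
The first 5 terms are: [15, 17, 19, 21, 23]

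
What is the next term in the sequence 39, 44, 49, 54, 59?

Differences: 44 - 39 = 5
This is an arithmetic sequence with common difference d = 5.
Next term = 59 + 5 = 64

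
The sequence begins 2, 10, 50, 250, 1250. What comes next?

Ratios: 10 / 2 = 5.0
This is a geometric sequence with common ratio r = 5.
Next term = 1250 * 5 = 6250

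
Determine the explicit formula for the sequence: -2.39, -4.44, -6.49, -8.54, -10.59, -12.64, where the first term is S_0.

Check differences: -4.44 - -2.39 = -2.05
-6.49 - -4.44 = -2.05
Common difference d = -2.05.
First term a = -2.39.
Formula: S_i = -2.39 - 2.05*i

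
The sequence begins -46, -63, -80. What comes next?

Differences: -63 - -46 = -17
This is an arithmetic sequence with common difference d = -17.
Next term = -80 + -17 = -97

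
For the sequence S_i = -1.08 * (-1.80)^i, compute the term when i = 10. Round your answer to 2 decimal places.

S_10 = -1.08 * (-1.8)^10 ≈ -1.08 * 357.0467 ≈ -385.61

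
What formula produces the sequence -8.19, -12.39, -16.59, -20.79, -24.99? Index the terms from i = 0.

Check differences: -12.39 - -8.19 = -4.2
-16.59 - -12.39 = -4.2
Common difference d = -4.2.
First term a = -8.19.
Formula: S_i = -8.19 - 4.20*i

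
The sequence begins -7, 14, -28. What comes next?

Ratios: 14 / -7 = -2.0
This is a geometric sequence with common ratio r = -2.
Next term = -28 * -2 = 56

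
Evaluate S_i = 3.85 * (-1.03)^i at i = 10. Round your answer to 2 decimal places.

S_10 = 3.85 * (-1.03)^10 ≈ 3.85 * 1.3439 ≈ 5.17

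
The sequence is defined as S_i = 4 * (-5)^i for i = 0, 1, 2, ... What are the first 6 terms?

This is a geometric sequence.
i=0: S_0 = 4 * (-5)^0 = 4
i=1: S_1 = 4 * (-5)^1 = -20
i=2: S_2 = 4 * (-5)^2 = 100
i=3: S_3 = 4 * (-5)^3 = -500
i=4: S_4 = 4 * (-5)^4 = 2500
i=5: S_5 = 4 * (-5)^5 = -12500
The first 6 terms are: [4, -20, 100, -500, 2500, -12500]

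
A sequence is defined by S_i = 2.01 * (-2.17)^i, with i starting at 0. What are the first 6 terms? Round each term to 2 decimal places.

This is a geometric sequence.
i=0: S_0 = 2.01 * (-2.17)^0 = 2.01
i=1: S_1 = 2.01 * (-2.17)^1 ≈ -4.36
i=2: S_2 = 2.01 * (-2.17)^2 ≈ 9.46
i=3: S_3 = 2.01 * (-2.17)^3 ≈ -20.54
i=4: S_4 = 2.01 * (-2.17)^4 ≈ 44.57
i=5: S_5 = 2.01 * (-2.17)^5 ≈ -96.72
The first 6 terms are: [2.01, -4.36, 9.46, -20.54, 44.57, -96.72]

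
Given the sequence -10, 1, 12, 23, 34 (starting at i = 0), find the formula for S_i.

Check differences: 1 - -10 = 11
12 - 1 = 11
Common difference d = 11.
First term a = -10.
Formula: S_i = -10 + 11*i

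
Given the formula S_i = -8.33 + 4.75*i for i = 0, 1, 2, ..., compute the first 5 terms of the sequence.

This is an arithmetic sequence.
i=0: S_0 = -8.33 + 4.75*0 = -8.33
i=1: S_1 = -8.33 + 4.75*1 = -3.58
i=2: S_2 = -8.33 + 4.75*2 = 1.17
i=3: S_3 = -8.33 + 4.75*3 = 5.92
i=4: S_4 = -8.33 + 4.75*4 = 10.67
The first 5 terms are: [-8.33, -3.58, 1.17, 5.92, 10.67]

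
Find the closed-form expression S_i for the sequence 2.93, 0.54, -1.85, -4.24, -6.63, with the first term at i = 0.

Check differences: 0.54 - 2.93 = -2.39
-1.85 - 0.54 = -2.39
Common difference d = -2.39.
First term a = 2.93.
Formula: S_i = 2.93 - 2.39*i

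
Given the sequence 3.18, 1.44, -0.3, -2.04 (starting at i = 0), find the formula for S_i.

Check differences: 1.44 - 3.18 = -1.74
-0.3 - 1.44 = -1.74
Common difference d = -1.74.
First term a = 3.18.
Formula: S_i = 3.18 - 1.74*i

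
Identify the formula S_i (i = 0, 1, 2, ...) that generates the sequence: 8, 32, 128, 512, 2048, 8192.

Check ratios: 32 / 8 = 4.0
Common ratio r = 4.
First term a = 8.
Formula: S_i = 8 * 4^i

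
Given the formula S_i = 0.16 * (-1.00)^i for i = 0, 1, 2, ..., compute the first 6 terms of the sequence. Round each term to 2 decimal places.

This is a geometric sequence.
i=0: S_0 = 0.16 * (-1.0)^0 = 0.16
i=1: S_1 = 0.16 * (-1.0)^1 = -0.16
i=2: S_2 = 0.16 * (-1.0)^2 = 0.16
i=3: S_3 = 0.16 * (-1.0)^3 = -0.16
i=4: S_4 = 0.16 * (-1.0)^4 = 0.16
i=5: S_5 = 0.16 * (-1.0)^5 = -0.16
The first 6 terms are: [0.16, -0.16, 0.16, -0.16, 0.16, -0.16]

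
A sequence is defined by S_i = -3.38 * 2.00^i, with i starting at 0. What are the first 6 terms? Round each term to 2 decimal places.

This is a geometric sequence.
i=0: S_0 = -3.38 * 2.0^0 = -3.38
i=1: S_1 = -3.38 * 2.0^1 = -6.76
i=2: S_2 = -3.38 * 2.0^2 = -13.52
i=3: S_3 = -3.38 * 2.0^3 = -27.04
i=4: S_4 = -3.38 * 2.0^4 = -54.08
i=5: S_5 = -3.38 * 2.0^5 = -108.16
The first 6 terms are: [-3.38, -6.76, -13.52, -27.04, -54.08, -108.16]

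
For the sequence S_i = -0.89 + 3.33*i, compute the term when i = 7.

S_7 = -0.89 + 3.33*7 = -0.89 + 23.31 = 22.42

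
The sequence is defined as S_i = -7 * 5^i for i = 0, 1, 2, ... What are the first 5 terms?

This is a geometric sequence.
i=0: S_0 = -7 * 5^0 = -7
i=1: S_1 = -7 * 5^1 = -35
i=2: S_2 = -7 * 5^2 = -175
i=3: S_3 = -7 * 5^3 = -875
i=4: S_4 = -7 * 5^4 = -4375
The first 5 terms are: [-7, -35, -175, -875, -4375]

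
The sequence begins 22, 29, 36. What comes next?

Differences: 29 - 22 = 7
This is an arithmetic sequence with common difference d = 7.
Next term = 36 + 7 = 43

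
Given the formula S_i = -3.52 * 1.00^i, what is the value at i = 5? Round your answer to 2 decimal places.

S_5 = -3.52 * 1.0^5 = -3.52 * 1 = -3.52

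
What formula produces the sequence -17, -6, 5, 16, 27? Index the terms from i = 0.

Check differences: -6 - -17 = 11
5 - -6 = 11
Common difference d = 11.
First term a = -17.
Formula: S_i = -17 + 11*i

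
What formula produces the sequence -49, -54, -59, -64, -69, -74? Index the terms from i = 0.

Check differences: -54 - -49 = -5
-59 - -54 = -5
Common difference d = -5.
First term a = -49.
Formula: S_i = -49 - 5*i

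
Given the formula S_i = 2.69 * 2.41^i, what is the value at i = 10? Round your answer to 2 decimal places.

S_10 = 2.69 * 2.41^10 ≈ 2.69 * 6609.5277 ≈ 17779.63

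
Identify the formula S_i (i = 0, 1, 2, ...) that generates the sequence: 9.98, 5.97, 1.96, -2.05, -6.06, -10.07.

Check differences: 5.97 - 9.98 = -4.01
1.96 - 5.97 = -4.01
Common difference d = -4.01.
First term a = 9.98.
Formula: S_i = 9.98 - 4.01*i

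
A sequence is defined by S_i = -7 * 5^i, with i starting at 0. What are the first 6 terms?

This is a geometric sequence.
i=0: S_0 = -7 * 5^0 = -7
i=1: S_1 = -7 * 5^1 = -35
i=2: S_2 = -7 * 5^2 = -175
i=3: S_3 = -7 * 5^3 = -875
i=4: S_4 = -7 * 5^4 = -4375
i=5: S_5 = -7 * 5^5 = -21875
The first 6 terms are: [-7, -35, -175, -875, -4375, -21875]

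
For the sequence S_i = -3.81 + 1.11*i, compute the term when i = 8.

S_8 = -3.81 + 1.11*8 = -3.81 + 8.88 = 5.07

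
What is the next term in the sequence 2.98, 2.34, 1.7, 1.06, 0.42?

Differences: 2.34 - 2.98 = -0.64
This is an arithmetic sequence with common difference d = -0.64.
Next term = 0.42 + -0.64 = -0.22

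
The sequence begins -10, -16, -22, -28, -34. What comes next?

Differences: -16 - -10 = -6
This is an arithmetic sequence with common difference d = -6.
Next term = -34 + -6 = -40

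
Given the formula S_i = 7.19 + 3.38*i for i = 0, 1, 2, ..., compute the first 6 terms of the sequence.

This is an arithmetic sequence.
i=0: S_0 = 7.19 + 3.38*0 = 7.19
i=1: S_1 = 7.19 + 3.38*1 = 10.57
i=2: S_2 = 7.19 + 3.38*2 = 13.95
i=3: S_3 = 7.19 + 3.38*3 = 17.33
i=4: S_4 = 7.19 + 3.38*4 = 20.71
i=5: S_5 = 7.19 + 3.38*5 = 24.09
The first 6 terms are: [7.19, 10.57, 13.95, 17.33, 20.71, 24.09]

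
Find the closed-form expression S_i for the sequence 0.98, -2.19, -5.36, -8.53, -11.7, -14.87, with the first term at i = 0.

Check differences: -2.19 - 0.98 = -3.17
-5.36 - -2.19 = -3.17
Common difference d = -3.17.
First term a = 0.98.
Formula: S_i = 0.98 - 3.17*i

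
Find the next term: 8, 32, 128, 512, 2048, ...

Ratios: 32 / 8 = 4.0
This is a geometric sequence with common ratio r = 4.
Next term = 2048 * 4 = 8192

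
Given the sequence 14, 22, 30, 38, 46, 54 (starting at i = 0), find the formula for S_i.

Check differences: 22 - 14 = 8
30 - 22 = 8
Common difference d = 8.
First term a = 14.
Formula: S_i = 14 + 8*i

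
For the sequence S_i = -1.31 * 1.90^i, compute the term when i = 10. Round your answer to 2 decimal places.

S_10 = -1.31 * 1.9^10 ≈ -1.31 * 613.1066 ≈ -803.17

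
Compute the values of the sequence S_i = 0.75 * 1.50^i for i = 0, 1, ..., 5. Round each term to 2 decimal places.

This is a geometric sequence.
i=0: S_0 = 0.75 * 1.5^0 = 0.75
i=1: S_1 = 0.75 * 1.5^1 ≈ 1.13
i=2: S_2 = 0.75 * 1.5^2 ≈ 1.69
i=3: S_3 = 0.75 * 1.5^3 ≈ 2.53
i=4: S_4 = 0.75 * 1.5^4 ≈ 3.8
i=5: S_5 = 0.75 * 1.5^5 ≈ 5.7
The first 6 terms are: [0.75, 1.13, 1.69, 2.53, 3.8, 5.7]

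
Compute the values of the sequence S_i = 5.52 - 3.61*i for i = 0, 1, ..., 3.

This is an arithmetic sequence.
i=0: S_0 = 5.52 + -3.61*0 = 5.52
i=1: S_1 = 5.52 + -3.61*1 = 1.91
i=2: S_2 = 5.52 + -3.61*2 = -1.7
i=3: S_3 = 5.52 + -3.61*3 = -5.31
The first 4 terms are: [5.52, 1.91, -1.7, -5.31]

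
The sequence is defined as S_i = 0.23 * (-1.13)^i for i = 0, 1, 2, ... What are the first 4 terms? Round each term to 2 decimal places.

This is a geometric sequence.
i=0: S_0 = 0.23 * (-1.13)^0 = 0.23
i=1: S_1 = 0.23 * (-1.13)^1 ≈ -0.26
i=2: S_2 = 0.23 * (-1.13)^2 ≈ 0.29
i=3: S_3 = 0.23 * (-1.13)^3 ≈ -0.33
The first 4 terms are: [0.23, -0.26, 0.29, -0.33]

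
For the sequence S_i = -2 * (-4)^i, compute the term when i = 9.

S_9 = -2 * (-4)^9 = -2 * -262144 = 524288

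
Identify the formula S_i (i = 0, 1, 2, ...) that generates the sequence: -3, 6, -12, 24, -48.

Check ratios: 6 / -3 = -2.0
Common ratio r = -2.
First term a = -3.
Formula: S_i = -3 * (-2)^i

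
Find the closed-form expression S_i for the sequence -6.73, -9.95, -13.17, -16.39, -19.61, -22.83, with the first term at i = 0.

Check differences: -9.95 - -6.73 = -3.22
-13.17 - -9.95 = -3.22
Common difference d = -3.22.
First term a = -6.73.
Formula: S_i = -6.73 - 3.22*i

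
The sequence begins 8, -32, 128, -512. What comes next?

Ratios: -32 / 8 = -4.0
This is a geometric sequence with common ratio r = -4.
Next term = -512 * -4 = 2048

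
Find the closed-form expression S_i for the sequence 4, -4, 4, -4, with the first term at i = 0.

Check ratios: -4 / 4 = -1.0
Common ratio r = -1.
First term a = 4.
Formula: S_i = 4 * (-1)^i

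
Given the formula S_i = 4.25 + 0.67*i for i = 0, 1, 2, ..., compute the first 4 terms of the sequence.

This is an arithmetic sequence.
i=0: S_0 = 4.25 + 0.67*0 = 4.25
i=1: S_1 = 4.25 + 0.67*1 = 4.92
i=2: S_2 = 4.25 + 0.67*2 = 5.59
i=3: S_3 = 4.25 + 0.67*3 = 6.26
The first 4 terms are: [4.25, 4.92, 5.59, 6.26]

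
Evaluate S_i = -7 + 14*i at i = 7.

S_7 = -7 + 14*7 = -7 + 98 = 91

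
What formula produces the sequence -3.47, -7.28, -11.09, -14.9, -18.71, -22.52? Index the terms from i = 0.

Check differences: -7.28 - -3.47 = -3.81
-11.09 - -7.28 = -3.81
Common difference d = -3.81.
First term a = -3.47.
Formula: S_i = -3.47 - 3.81*i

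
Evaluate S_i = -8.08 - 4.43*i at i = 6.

S_6 = -8.08 + -4.43*6 = -8.08 + -26.58 = -34.66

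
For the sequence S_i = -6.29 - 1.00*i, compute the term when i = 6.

S_6 = -6.29 + -1.0*6 = -6.29 + -6.0 = -12.29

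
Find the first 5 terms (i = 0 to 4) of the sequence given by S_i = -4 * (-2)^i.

This is a geometric sequence.
i=0: S_0 = -4 * (-2)^0 = -4
i=1: S_1 = -4 * (-2)^1 = 8
i=2: S_2 = -4 * (-2)^2 = -16
i=3: S_3 = -4 * (-2)^3 = 32
i=4: S_4 = -4 * (-2)^4 = -64
The first 5 terms are: [-4, 8, -16, 32, -64]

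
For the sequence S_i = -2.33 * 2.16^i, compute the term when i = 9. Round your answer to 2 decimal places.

S_9 = -2.33 * 2.16^9 ≈ -2.33 * 1023.4904 ≈ -2384.73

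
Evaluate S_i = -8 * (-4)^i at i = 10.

S_10 = -8 * (-4)^10 = -8 * 1048576 = -8388608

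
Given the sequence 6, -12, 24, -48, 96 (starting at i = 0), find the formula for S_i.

Check ratios: -12 / 6 = -2.0
Common ratio r = -2.
First term a = 6.
Formula: S_i = 6 * (-2)^i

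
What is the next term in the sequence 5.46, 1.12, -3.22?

Differences: 1.12 - 5.46 = -4.34
This is an arithmetic sequence with common difference d = -4.34.
Next term = -3.22 + -4.34 = -7.56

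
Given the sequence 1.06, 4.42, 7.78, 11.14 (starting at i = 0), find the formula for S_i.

Check differences: 4.42 - 1.06 = 3.36
7.78 - 4.42 = 3.36
Common difference d = 3.36.
First term a = 1.06.
Formula: S_i = 1.06 + 3.36*i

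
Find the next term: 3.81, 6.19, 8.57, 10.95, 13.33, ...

Differences: 6.19 - 3.81 = 2.38
This is an arithmetic sequence with common difference d = 2.38.
Next term = 13.33 + 2.38 = 15.71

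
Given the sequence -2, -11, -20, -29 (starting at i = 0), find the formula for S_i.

Check differences: -11 - -2 = -9
-20 - -11 = -9
Common difference d = -9.
First term a = -2.
Formula: S_i = -2 - 9*i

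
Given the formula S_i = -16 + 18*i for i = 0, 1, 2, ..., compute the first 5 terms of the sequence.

This is an arithmetic sequence.
i=0: S_0 = -16 + 18*0 = -16
i=1: S_1 = -16 + 18*1 = 2
i=2: S_2 = -16 + 18*2 = 20
i=3: S_3 = -16 + 18*3 = 38
i=4: S_4 = -16 + 18*4 = 56
The first 5 terms are: [-16, 2, 20, 38, 56]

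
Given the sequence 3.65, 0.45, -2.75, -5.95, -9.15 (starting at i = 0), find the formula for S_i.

Check differences: 0.45 - 3.65 = -3.2
-2.75 - 0.45 = -3.2
Common difference d = -3.2.
First term a = 3.65.
Formula: S_i = 3.65 - 3.20*i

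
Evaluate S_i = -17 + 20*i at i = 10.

S_10 = -17 + 20*10 = -17 + 200 = 183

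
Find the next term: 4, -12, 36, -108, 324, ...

Ratios: -12 / 4 = -3.0
This is a geometric sequence with common ratio r = -3.
Next term = 324 * -3 = -972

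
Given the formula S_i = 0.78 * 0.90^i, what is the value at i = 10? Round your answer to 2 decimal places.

S_10 = 0.78 * 0.9^10 ≈ 0.78 * 0.3487 ≈ 0.27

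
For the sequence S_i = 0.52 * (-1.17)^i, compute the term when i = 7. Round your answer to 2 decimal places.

S_7 = 0.52 * (-1.17)^7 ≈ 0.52 * -3.0012 ≈ -1.56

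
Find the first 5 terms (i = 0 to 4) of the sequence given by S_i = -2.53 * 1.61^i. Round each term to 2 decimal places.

This is a geometric sequence.
i=0: S_0 = -2.53 * 1.61^0 = -2.53
i=1: S_1 = -2.53 * 1.61^1 ≈ -4.07
i=2: S_2 = -2.53 * 1.61^2 ≈ -6.56
i=3: S_3 = -2.53 * 1.61^3 ≈ -10.56
i=4: S_4 = -2.53 * 1.61^4 ≈ -17.0
The first 5 terms are: [-2.53, -4.07, -6.56, -10.56, -17.0]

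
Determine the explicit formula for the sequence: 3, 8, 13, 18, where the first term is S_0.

Check differences: 8 - 3 = 5
13 - 8 = 5
Common difference d = 5.
First term a = 3.
Formula: S_i = 3 + 5*i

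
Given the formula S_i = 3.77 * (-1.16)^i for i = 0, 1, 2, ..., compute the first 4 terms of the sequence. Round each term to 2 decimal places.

This is a geometric sequence.
i=0: S_0 = 3.77 * (-1.16)^0 = 3.77
i=1: S_1 = 3.77 * (-1.16)^1 ≈ -4.37
i=2: S_2 = 3.77 * (-1.16)^2 ≈ 5.07
i=3: S_3 = 3.77 * (-1.16)^3 ≈ -5.88
The first 4 terms are: [3.77, -4.37, 5.07, -5.88]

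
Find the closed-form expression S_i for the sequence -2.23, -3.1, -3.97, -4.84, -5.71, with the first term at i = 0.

Check differences: -3.1 - -2.23 = -0.87
-3.97 - -3.1 = -0.87
Common difference d = -0.87.
First term a = -2.23.
Formula: S_i = -2.23 - 0.87*i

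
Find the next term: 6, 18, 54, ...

Ratios: 18 / 6 = 3.0
This is a geometric sequence with common ratio r = 3.
Next term = 54 * 3 = 162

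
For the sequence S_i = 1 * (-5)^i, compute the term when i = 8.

S_8 = 1 * (-5)^8 = 1 * 390625 = 390625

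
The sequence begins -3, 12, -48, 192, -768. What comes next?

Ratios: 12 / -3 = -4.0
This is a geometric sequence with common ratio r = -4.
Next term = -768 * -4 = 3072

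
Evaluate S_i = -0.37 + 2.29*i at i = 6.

S_6 = -0.37 + 2.29*6 = -0.37 + 13.74 = 13.37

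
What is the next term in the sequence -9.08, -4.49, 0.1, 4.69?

Differences: -4.49 - -9.08 = 4.59
This is an arithmetic sequence with common difference d = 4.59.
Next term = 4.69 + 4.59 = 9.28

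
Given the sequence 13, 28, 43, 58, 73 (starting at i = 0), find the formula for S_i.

Check differences: 28 - 13 = 15
43 - 28 = 15
Common difference d = 15.
First term a = 13.
Formula: S_i = 13 + 15*i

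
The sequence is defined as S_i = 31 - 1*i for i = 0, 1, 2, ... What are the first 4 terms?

This is an arithmetic sequence.
i=0: S_0 = 31 + -1*0 = 31
i=1: S_1 = 31 + -1*1 = 30
i=2: S_2 = 31 + -1*2 = 29
i=3: S_3 = 31 + -1*3 = 28
The first 4 terms are: [31, 30, 29, 28]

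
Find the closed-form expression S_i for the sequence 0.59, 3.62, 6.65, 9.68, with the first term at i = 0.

Check differences: 3.62 - 0.59 = 3.03
6.65 - 3.62 = 3.03
Common difference d = 3.03.
First term a = 0.59.
Formula: S_i = 0.59 + 3.03*i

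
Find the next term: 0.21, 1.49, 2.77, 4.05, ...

Differences: 1.49 - 0.21 = 1.28
This is an arithmetic sequence with common difference d = 1.28.
Next term = 4.05 + 1.28 = 5.33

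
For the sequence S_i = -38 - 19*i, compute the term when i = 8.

S_8 = -38 + -19*8 = -38 + -152 = -190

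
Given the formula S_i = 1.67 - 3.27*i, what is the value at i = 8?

S_8 = 1.67 + -3.27*8 = 1.67 + -26.16 = -24.49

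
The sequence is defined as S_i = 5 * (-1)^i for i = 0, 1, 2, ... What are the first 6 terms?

This is a geometric sequence.
i=0: S_0 = 5 * (-1)^0 = 5
i=1: S_1 = 5 * (-1)^1 = -5
i=2: S_2 = 5 * (-1)^2 = 5
i=3: S_3 = 5 * (-1)^3 = -5
i=4: S_4 = 5 * (-1)^4 = 5
i=5: S_5 = 5 * (-1)^5 = -5
The first 6 terms are: [5, -5, 5, -5, 5, -5]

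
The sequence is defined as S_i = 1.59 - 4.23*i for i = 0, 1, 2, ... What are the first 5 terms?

This is an arithmetic sequence.
i=0: S_0 = 1.59 + -4.23*0 = 1.59
i=1: S_1 = 1.59 + -4.23*1 = -2.64
i=2: S_2 = 1.59 + -4.23*2 = -6.87
i=3: S_3 = 1.59 + -4.23*3 = -11.1
i=4: S_4 = 1.59 + -4.23*4 = -15.33
The first 5 terms are: [1.59, -2.64, -6.87, -11.1, -15.33]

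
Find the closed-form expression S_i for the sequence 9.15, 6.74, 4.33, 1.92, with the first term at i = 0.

Check differences: 6.74 - 9.15 = -2.41
4.33 - 6.74 = -2.41
Common difference d = -2.41.
First term a = 9.15.
Formula: S_i = 9.15 - 2.41*i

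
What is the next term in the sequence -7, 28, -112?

Ratios: 28 / -7 = -4.0
This is a geometric sequence with common ratio r = -4.
Next term = -112 * -4 = 448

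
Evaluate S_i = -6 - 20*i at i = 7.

S_7 = -6 + -20*7 = -6 + -140 = -146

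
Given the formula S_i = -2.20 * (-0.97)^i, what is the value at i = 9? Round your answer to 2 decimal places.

S_9 = -2.2 * (-0.97)^9 ≈ -2.2 * -0.7602 ≈ 1.67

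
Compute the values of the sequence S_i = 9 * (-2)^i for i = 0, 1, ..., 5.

This is a geometric sequence.
i=0: S_0 = 9 * (-2)^0 = 9
i=1: S_1 = 9 * (-2)^1 = -18
i=2: S_2 = 9 * (-2)^2 = 36
i=3: S_3 = 9 * (-2)^3 = -72
i=4: S_4 = 9 * (-2)^4 = 144
i=5: S_5 = 9 * (-2)^5 = -288
The first 6 terms are: [9, -18, 36, -72, 144, -288]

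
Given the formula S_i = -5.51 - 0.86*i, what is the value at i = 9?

S_9 = -5.51 + -0.86*9 = -5.51 + -7.74 = -13.25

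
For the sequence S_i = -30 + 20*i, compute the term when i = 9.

S_9 = -30 + 20*9 = -30 + 180 = 150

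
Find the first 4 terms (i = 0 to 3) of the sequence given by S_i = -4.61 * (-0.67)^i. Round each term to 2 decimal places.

This is a geometric sequence.
i=0: S_0 = -4.61 * (-0.67)^0 = -4.61
i=1: S_1 = -4.61 * (-0.67)^1 ≈ 3.09
i=2: S_2 = -4.61 * (-0.67)^2 ≈ -2.07
i=3: S_3 = -4.61 * (-0.67)^3 ≈ 1.39
The first 4 terms are: [-4.61, 3.09, -2.07, 1.39]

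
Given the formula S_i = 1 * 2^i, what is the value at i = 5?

S_5 = 1 * 2^5 = 1 * 32 = 32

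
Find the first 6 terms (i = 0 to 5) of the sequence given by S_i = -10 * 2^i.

This is a geometric sequence.
i=0: S_0 = -10 * 2^0 = -10
i=1: S_1 = -10 * 2^1 = -20
i=2: S_2 = -10 * 2^2 = -40
i=3: S_3 = -10 * 2^3 = -80
i=4: S_4 = -10 * 2^4 = -160
i=5: S_5 = -10 * 2^5 = -320
The first 6 terms are: [-10, -20, -40, -80, -160, -320]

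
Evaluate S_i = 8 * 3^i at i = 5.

S_5 = 8 * 3^5 = 8 * 243 = 1944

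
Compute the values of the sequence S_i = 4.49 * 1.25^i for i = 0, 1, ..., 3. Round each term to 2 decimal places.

This is a geometric sequence.
i=0: S_0 = 4.49 * 1.25^0 = 4.49
i=1: S_1 = 4.49 * 1.25^1 ≈ 5.61
i=2: S_2 = 4.49 * 1.25^2 ≈ 7.02
i=3: S_3 = 4.49 * 1.25^3 ≈ 8.77
The first 4 terms are: [4.49, 5.61, 7.02, 8.77]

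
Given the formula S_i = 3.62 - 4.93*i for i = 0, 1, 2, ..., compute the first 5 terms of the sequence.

This is an arithmetic sequence.
i=0: S_0 = 3.62 + -4.93*0 = 3.62
i=1: S_1 = 3.62 + -4.93*1 = -1.31
i=2: S_2 = 3.62 + -4.93*2 = -6.24
i=3: S_3 = 3.62 + -4.93*3 = -11.17
i=4: S_4 = 3.62 + -4.93*4 = -16.1
The first 5 terms are: [3.62, -1.31, -6.24, -11.17, -16.1]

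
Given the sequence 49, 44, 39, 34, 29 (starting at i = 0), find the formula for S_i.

Check differences: 44 - 49 = -5
39 - 44 = -5
Common difference d = -5.
First term a = 49.
Formula: S_i = 49 - 5*i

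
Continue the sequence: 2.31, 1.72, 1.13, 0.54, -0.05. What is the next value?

Differences: 1.72 - 2.31 = -0.59
This is an arithmetic sequence with common difference d = -0.59.
Next term = -0.05 + -0.59 = -0.64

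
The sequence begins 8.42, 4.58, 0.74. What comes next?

Differences: 4.58 - 8.42 = -3.84
This is an arithmetic sequence with common difference d = -3.84.
Next term = 0.74 + -3.84 = -3.1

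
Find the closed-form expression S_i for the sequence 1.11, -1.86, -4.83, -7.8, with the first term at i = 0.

Check differences: -1.86 - 1.11 = -2.97
-4.83 - -1.86 = -2.97
Common difference d = -2.97.
First term a = 1.11.
Formula: S_i = 1.11 - 2.97*i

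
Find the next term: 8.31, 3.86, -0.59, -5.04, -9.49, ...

Differences: 3.86 - 8.31 = -4.45
This is an arithmetic sequence with common difference d = -4.45.
Next term = -9.49 + -4.45 = -13.94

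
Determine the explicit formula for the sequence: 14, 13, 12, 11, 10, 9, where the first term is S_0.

Check differences: 13 - 14 = -1
12 - 13 = -1
Common difference d = -1.
First term a = 14.
Formula: S_i = 14 - 1*i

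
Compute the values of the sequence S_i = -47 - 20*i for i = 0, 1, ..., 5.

This is an arithmetic sequence.
i=0: S_0 = -47 + -20*0 = -47
i=1: S_1 = -47 + -20*1 = -67
i=2: S_2 = -47 + -20*2 = -87
i=3: S_3 = -47 + -20*3 = -107
i=4: S_4 = -47 + -20*4 = -127
i=5: S_5 = -47 + -20*5 = -147
The first 6 terms are: [-47, -67, -87, -107, -127, -147]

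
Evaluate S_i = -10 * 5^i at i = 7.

S_7 = -10 * 5^7 = -10 * 78125 = -781250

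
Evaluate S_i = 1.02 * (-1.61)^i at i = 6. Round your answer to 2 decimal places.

S_6 = 1.02 * (-1.61)^6 ≈ 1.02 * 17.4163 ≈ 17.76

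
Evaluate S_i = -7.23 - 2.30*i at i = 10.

S_10 = -7.23 + -2.3*10 = -7.23 + -23.0 = -30.23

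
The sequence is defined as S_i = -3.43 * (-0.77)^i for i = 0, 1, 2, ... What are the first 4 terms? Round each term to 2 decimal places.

This is a geometric sequence.
i=0: S_0 = -3.43 * (-0.77)^0 = -3.43
i=1: S_1 = -3.43 * (-0.77)^1 ≈ 2.64
i=2: S_2 = -3.43 * (-0.77)^2 ≈ -2.03
i=3: S_3 = -3.43 * (-0.77)^3 ≈ 1.57
The first 4 terms are: [-3.43, 2.64, -2.03, 1.57]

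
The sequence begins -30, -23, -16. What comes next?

Differences: -23 - -30 = 7
This is an arithmetic sequence with common difference d = 7.
Next term = -16 + 7 = -9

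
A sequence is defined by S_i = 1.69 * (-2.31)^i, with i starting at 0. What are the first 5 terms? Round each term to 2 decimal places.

This is a geometric sequence.
i=0: S_0 = 1.69 * (-2.31)^0 = 1.69
i=1: S_1 = 1.69 * (-2.31)^1 ≈ -3.9
i=2: S_2 = 1.69 * (-2.31)^2 ≈ 9.02
i=3: S_3 = 1.69 * (-2.31)^3 ≈ -20.83
i=4: S_4 = 1.69 * (-2.31)^4 ≈ 48.12
The first 5 terms are: [1.69, -3.9, 9.02, -20.83, 48.12]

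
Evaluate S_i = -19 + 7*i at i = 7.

S_7 = -19 + 7*7 = -19 + 49 = 30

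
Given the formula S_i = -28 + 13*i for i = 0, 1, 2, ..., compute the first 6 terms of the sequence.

This is an arithmetic sequence.
i=0: S_0 = -28 + 13*0 = -28
i=1: S_1 = -28 + 13*1 = -15
i=2: S_2 = -28 + 13*2 = -2
i=3: S_3 = -28 + 13*3 = 11
i=4: S_4 = -28 + 13*4 = 24
i=5: S_5 = -28 + 13*5 = 37
The first 6 terms are: [-28, -15, -2, 11, 24, 37]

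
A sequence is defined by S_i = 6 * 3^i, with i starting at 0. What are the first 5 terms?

This is a geometric sequence.
i=0: S_0 = 6 * 3^0 = 6
i=1: S_1 = 6 * 3^1 = 18
i=2: S_2 = 6 * 3^2 = 54
i=3: S_3 = 6 * 3^3 = 162
i=4: S_4 = 6 * 3^4 = 486
The first 5 terms are: [6, 18, 54, 162, 486]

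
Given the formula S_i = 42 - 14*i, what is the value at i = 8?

S_8 = 42 + -14*8 = 42 + -112 = -70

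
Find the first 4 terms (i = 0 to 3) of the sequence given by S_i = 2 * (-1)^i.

This is a geometric sequence.
i=0: S_0 = 2 * (-1)^0 = 2
i=1: S_1 = 2 * (-1)^1 = -2
i=2: S_2 = 2 * (-1)^2 = 2
i=3: S_3 = 2 * (-1)^3 = -2
The first 4 terms are: [2, -2, 2, -2]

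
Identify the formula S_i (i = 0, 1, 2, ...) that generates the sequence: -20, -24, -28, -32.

Check differences: -24 - -20 = -4
-28 - -24 = -4
Common difference d = -4.
First term a = -20.
Formula: S_i = -20 - 4*i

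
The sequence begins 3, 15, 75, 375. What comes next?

Ratios: 15 / 3 = 5.0
This is a geometric sequence with common ratio r = 5.
Next term = 375 * 5 = 1875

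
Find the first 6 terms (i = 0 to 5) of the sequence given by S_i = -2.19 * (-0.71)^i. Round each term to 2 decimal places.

This is a geometric sequence.
i=0: S_0 = -2.19 * (-0.71)^0 = -2.19
i=1: S_1 = -2.19 * (-0.71)^1 ≈ 1.55
i=2: S_2 = -2.19 * (-0.71)^2 ≈ -1.1
i=3: S_3 = -2.19 * (-0.71)^3 ≈ 0.78
i=4: S_4 = -2.19 * (-0.71)^4 ≈ -0.56
i=5: S_5 = -2.19 * (-0.71)^5 ≈ 0.4
The first 6 terms are: [-2.19, 1.55, -1.1, 0.78, -0.56, 0.4]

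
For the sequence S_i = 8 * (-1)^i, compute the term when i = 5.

S_5 = 8 * (-1)^5 = 8 * -1 = -8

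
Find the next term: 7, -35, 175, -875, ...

Ratios: -35 / 7 = -5.0
This is a geometric sequence with common ratio r = -5.
Next term = -875 * -5 = 4375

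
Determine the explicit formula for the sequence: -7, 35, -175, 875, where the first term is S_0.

Check ratios: 35 / -7 = -5.0
Common ratio r = -5.
First term a = -7.
Formula: S_i = -7 * (-5)^i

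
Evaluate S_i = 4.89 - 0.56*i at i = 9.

S_9 = 4.89 + -0.56*9 = 4.89 + -5.04 = -0.15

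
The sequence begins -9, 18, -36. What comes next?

Ratios: 18 / -9 = -2.0
This is a geometric sequence with common ratio r = -2.
Next term = -36 * -2 = 72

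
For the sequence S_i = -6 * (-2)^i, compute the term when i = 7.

S_7 = -6 * (-2)^7 = -6 * -128 = 768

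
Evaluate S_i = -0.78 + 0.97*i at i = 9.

S_9 = -0.78 + 0.97*9 = -0.78 + 8.73 = 7.95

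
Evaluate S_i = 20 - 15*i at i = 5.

S_5 = 20 + -15*5 = 20 + -75 = -55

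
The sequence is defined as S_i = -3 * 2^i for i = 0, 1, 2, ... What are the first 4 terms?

This is a geometric sequence.
i=0: S_0 = -3 * 2^0 = -3
i=1: S_1 = -3 * 2^1 = -6
i=2: S_2 = -3 * 2^2 = -12
i=3: S_3 = -3 * 2^3 = -24
The first 4 terms are: [-3, -6, -12, -24]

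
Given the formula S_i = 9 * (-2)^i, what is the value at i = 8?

S_8 = 9 * (-2)^8 = 9 * 256 = 2304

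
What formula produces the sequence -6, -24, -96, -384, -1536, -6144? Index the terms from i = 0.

Check ratios: -24 / -6 = 4.0
Common ratio r = 4.
First term a = -6.
Formula: S_i = -6 * 4^i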